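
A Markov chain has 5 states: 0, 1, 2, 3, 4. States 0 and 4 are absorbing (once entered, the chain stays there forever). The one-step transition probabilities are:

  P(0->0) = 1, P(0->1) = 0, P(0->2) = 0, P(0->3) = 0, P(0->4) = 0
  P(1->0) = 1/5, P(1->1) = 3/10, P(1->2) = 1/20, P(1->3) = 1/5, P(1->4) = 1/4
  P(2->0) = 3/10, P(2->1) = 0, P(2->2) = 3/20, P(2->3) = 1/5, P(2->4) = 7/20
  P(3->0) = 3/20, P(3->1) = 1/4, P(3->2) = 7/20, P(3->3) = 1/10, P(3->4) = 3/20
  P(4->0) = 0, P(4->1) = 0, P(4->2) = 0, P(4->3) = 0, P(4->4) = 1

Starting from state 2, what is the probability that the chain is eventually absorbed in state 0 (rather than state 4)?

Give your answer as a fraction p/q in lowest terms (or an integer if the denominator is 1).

Let a_i = P(absorbed in 0 | start in state i).
Boundary conditions: a_0 = 1, a_4 = 0.
For each transient state i, a_i = sum_j P(i->j) * a_j:
  a_1 = 1/5*a_0 + 3/10*a_1 + 1/20*a_2 + 1/5*a_3 + 1/4*a_4
  a_2 = 3/10*a_0 + 0*a_1 + 3/20*a_2 + 1/5*a_3 + 7/20*a_4
  a_3 = 3/20*a_0 + 1/4*a_1 + 7/20*a_2 + 1/10*a_3 + 3/20*a_4

Substituting a_0 = 1 and a_4 = 0, rearrange to (I - Q) a = r where r[i] = P(i -> 0):
  [7/10, -1/20, -1/5] . (a_1, a_2, a_3) = 1/5
  [0, 17/20, -1/5] . (a_1, a_2, a_3) = 3/10
  [-1/4, -7/20, 9/10] . (a_1, a_2, a_3) = 3/20

Solving yields:
  a_1 = 401/883
  a_2 = 410/883
  a_3 = 418/883

Starting state is 2, so the absorption probability is a_2 = 410/883.

Answer: 410/883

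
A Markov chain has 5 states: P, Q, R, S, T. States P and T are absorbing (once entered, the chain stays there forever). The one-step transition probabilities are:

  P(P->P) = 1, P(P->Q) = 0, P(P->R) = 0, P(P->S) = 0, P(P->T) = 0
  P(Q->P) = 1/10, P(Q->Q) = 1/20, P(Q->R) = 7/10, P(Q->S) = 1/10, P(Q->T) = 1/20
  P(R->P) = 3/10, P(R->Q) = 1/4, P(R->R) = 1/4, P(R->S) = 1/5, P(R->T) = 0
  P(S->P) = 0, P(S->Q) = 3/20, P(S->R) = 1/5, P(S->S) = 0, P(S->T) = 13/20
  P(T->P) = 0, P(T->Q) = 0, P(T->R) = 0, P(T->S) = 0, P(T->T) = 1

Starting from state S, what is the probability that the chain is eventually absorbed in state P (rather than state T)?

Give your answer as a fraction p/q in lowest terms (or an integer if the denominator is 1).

Answer: 419/1849

Derivation:
Let a_i = P(absorbed in P | start in state i).
Boundary conditions: a_P = 1, a_T = 0.
For each transient state i, a_i = sum_j P(i->j) * a_j:
  a_Q = 1/10*a_P + 1/20*a_Q + 7/10*a_R + 1/10*a_S + 1/20*a_T
  a_R = 3/10*a_P + 1/4*a_Q + 1/4*a_R + 1/5*a_S + 0*a_T
  a_S = 0*a_P + 3/20*a_Q + 1/5*a_R + 0*a_S + 13/20*a_T

Substituting a_P = 1 and a_T = 0, rearrange to (I - Q) a = r where r[i] = P(i -> P):
  [19/20, -7/10, -1/10] . (a_Q, a_R, a_S) = 1/10
  [-1/4, 3/4, -1/5] . (a_Q, a_R, a_S) = 3/10
  [-3/20, -1/5, 1] . (a_Q, a_R, a_S) = 0

Solving yields:
  a_Q = 1148/1849
  a_R = 1234/1849
  a_S = 419/1849

Starting state is S, so the absorption probability is a_S = 419/1849.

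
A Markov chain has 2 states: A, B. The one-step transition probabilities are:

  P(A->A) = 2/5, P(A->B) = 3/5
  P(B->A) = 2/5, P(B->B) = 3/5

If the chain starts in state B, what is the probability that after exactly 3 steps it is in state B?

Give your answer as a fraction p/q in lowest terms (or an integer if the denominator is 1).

Answer: 3/5

Derivation:
Computing P^3 by repeated multiplication:
P^1 =
  A: [2/5, 3/5]
  B: [2/5, 3/5]
P^2 =
  A: [2/5, 3/5]
  B: [2/5, 3/5]
P^3 =
  A: [2/5, 3/5]
  B: [2/5, 3/5]

(P^3)[B -> B] = 3/5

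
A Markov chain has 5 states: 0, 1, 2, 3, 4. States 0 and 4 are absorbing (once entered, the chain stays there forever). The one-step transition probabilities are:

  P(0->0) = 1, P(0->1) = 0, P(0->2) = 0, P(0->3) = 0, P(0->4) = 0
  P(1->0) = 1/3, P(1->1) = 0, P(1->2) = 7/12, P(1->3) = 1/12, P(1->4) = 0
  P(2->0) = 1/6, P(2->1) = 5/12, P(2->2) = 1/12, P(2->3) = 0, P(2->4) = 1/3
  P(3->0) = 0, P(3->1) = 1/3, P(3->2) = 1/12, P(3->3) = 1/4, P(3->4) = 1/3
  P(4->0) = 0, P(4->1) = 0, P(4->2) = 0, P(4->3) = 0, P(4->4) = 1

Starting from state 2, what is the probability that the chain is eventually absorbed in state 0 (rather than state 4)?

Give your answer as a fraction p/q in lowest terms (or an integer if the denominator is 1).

Answer: 97/206

Derivation:
Let a_i = P(absorbed in 0 | start in state i).
Boundary conditions: a_0 = 1, a_4 = 0.
For each transient state i, a_i = sum_j P(i->j) * a_j:
  a_1 = 1/3*a_0 + 0*a_1 + 7/12*a_2 + 1/12*a_3 + 0*a_4
  a_2 = 1/6*a_0 + 5/12*a_1 + 1/12*a_2 + 0*a_3 + 1/3*a_4
  a_3 = 0*a_0 + 1/3*a_1 + 1/12*a_2 + 1/4*a_3 + 1/3*a_4

Substituting a_0 = 1 and a_4 = 0, rearrange to (I - Q) a = r where r[i] = P(i -> 0):
  [1, -7/12, -1/12] . (a_1, a_2, a_3) = 1/3
  [-5/12, 11/12, 0] . (a_1, a_2, a_3) = 1/6
  [-1/3, -1/12, 3/4] . (a_1, a_2, a_3) = 0

Solving yields:
  a_1 = 131/206
  a_2 = 97/206
  a_3 = 69/206

Starting state is 2, so the absorption probability is a_2 = 97/206.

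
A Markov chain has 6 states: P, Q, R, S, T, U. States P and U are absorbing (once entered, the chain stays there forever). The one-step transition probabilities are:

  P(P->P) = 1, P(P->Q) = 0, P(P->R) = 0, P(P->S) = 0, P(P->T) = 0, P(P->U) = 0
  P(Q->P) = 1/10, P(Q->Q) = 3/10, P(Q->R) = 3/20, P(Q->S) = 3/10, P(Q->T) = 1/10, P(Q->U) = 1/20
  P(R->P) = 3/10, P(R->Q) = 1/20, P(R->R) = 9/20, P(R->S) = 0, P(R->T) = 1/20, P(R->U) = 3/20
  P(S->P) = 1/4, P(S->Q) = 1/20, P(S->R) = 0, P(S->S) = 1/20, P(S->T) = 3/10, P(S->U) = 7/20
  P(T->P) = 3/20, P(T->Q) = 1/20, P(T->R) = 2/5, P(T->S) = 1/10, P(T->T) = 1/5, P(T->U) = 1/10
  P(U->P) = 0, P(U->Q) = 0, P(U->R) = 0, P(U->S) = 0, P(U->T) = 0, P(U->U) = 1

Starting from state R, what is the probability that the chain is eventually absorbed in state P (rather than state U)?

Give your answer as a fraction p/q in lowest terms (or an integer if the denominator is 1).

Let a_i = P(absorbed in P | start in state i).
Boundary conditions: a_P = 1, a_U = 0.
For each transient state i, a_i = sum_j P(i->j) * a_j:
  a_Q = 1/10*a_P + 3/10*a_Q + 3/20*a_R + 3/10*a_S + 1/10*a_T + 1/20*a_U
  a_R = 3/10*a_P + 1/20*a_Q + 9/20*a_R + 0*a_S + 1/20*a_T + 3/20*a_U
  a_S = 1/4*a_P + 1/20*a_Q + 0*a_R + 1/20*a_S + 3/10*a_T + 7/20*a_U
  a_T = 3/20*a_P + 1/20*a_Q + 2/5*a_R + 1/10*a_S + 1/5*a_T + 1/10*a_U

Substituting a_P = 1 and a_U = 0, rearrange to (I - Q) a = r where r[i] = P(i -> P):
  [7/10, -3/20, -3/10, -1/10] . (a_Q, a_R, a_S, a_T) = 1/10
  [-1/20, 11/20, 0, -1/20] . (a_Q, a_R, a_S, a_T) = 3/10
  [-1/20, 0, 19/20, -3/10] . (a_Q, a_R, a_S, a_T) = 1/4
  [-1/20, -2/5, -1/10, 4/5] . (a_Q, a_R, a_S, a_T) = 3/20

Solving yields:
  a_Q = 22831/39443
  a_R = 25782/39443
  a_S = 19196/39443
  a_T = 24113/39443

Starting state is R, so the absorption probability is a_R = 25782/39443.

Answer: 25782/39443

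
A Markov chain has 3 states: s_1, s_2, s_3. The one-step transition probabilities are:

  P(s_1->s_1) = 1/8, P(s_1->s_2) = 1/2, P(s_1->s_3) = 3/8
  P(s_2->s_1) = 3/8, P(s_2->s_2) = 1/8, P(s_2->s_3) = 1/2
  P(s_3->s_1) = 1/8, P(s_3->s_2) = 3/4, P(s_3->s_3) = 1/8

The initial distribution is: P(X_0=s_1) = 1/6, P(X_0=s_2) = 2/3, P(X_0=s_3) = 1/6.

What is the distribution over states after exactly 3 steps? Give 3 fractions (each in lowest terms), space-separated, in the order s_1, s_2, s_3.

Answer: 191/768 601/1536 553/1536

Derivation:
Propagating the distribution step by step (d_{t+1} = d_t * P):
d_0 = (s_1=1/6, s_2=2/3, s_3=1/6)
  d_1[s_1] = 1/6*1/8 + 2/3*3/8 + 1/6*1/8 = 7/24
  d_1[s_2] = 1/6*1/2 + 2/3*1/8 + 1/6*3/4 = 7/24
  d_1[s_3] = 1/6*3/8 + 2/3*1/2 + 1/6*1/8 = 5/12
d_1 = (s_1=7/24, s_2=7/24, s_3=5/12)
  d_2[s_1] = 7/24*1/8 + 7/24*3/8 + 5/12*1/8 = 19/96
  d_2[s_2] = 7/24*1/2 + 7/24*1/8 + 5/12*3/4 = 95/192
  d_2[s_3] = 7/24*3/8 + 7/24*1/2 + 5/12*1/8 = 59/192
d_2 = (s_1=19/96, s_2=95/192, s_3=59/192)
  d_3[s_1] = 19/96*1/8 + 95/192*3/8 + 59/192*1/8 = 191/768
  d_3[s_2] = 19/96*1/2 + 95/192*1/8 + 59/192*3/4 = 601/1536
  d_3[s_3] = 19/96*3/8 + 95/192*1/2 + 59/192*1/8 = 553/1536
d_3 = (s_1=191/768, s_2=601/1536, s_3=553/1536)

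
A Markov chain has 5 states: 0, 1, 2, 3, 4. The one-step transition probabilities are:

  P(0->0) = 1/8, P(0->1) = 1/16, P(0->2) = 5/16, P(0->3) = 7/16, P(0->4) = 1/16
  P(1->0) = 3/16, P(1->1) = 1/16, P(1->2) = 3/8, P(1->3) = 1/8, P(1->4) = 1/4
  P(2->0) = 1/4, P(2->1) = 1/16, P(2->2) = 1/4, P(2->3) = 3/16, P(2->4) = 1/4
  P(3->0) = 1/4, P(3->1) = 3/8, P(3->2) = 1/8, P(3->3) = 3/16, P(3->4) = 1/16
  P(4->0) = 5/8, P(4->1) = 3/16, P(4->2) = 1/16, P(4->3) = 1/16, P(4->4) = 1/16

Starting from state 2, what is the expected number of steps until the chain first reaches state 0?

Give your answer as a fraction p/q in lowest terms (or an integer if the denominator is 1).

Answer: 77712/24193

Derivation:
Let h_i = expected steps to first reach 0 from state i.
Boundary: h_0 = 0.
First-step equations for the other states:
  h_1 = 1 + 3/16*h_0 + 1/16*h_1 + 3/8*h_2 + 1/8*h_3 + 1/4*h_4
  h_2 = 1 + 1/4*h_0 + 1/16*h_1 + 1/4*h_2 + 3/16*h_3 + 1/4*h_4
  h_3 = 1 + 1/4*h_0 + 3/8*h_1 + 1/8*h_2 + 3/16*h_3 + 1/16*h_4
  h_4 = 1 + 5/8*h_0 + 3/16*h_1 + 1/16*h_2 + 1/16*h_3 + 1/16*h_4

Substituting h_0 = 0 and rearranging gives the linear system (I - Q) h = 1:
  [15/16, -3/8, -1/8, -1/4] . (h_1, h_2, h_3, h_4) = 1
  [-1/16, 3/4, -3/16, -1/4] . (h_1, h_2, h_3, h_4) = 1
  [-3/8, -1/8, 13/16, -1/16] . (h_1, h_2, h_3, h_4) = 1
  [-3/16, -1/16, -1/16, 15/16] . (h_1, h_2, h_3, h_4) = 1

Solving yields:
  h_1 = 82192/24193
  h_2 = 77712/24193
  h_3 = 83744/24193
  h_4 = 53008/24193

Starting state is 2, so the expected hitting time is h_2 = 77712/24193.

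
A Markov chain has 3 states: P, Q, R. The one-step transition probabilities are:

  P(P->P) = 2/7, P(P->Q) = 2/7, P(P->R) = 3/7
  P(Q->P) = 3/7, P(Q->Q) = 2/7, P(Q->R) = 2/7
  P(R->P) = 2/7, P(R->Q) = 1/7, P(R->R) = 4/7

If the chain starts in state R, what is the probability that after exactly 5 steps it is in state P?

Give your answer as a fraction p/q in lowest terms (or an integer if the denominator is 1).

Answer: 761/2401

Derivation:
Computing P^5 by repeated multiplication:
P^1 =
  P: [2/7, 2/7, 3/7]
  Q: [3/7, 2/7, 2/7]
  R: [2/7, 1/7, 4/7]
P^2 =
  P: [16/49, 11/49, 22/49]
  Q: [16/49, 12/49, 3/7]
  R: [15/49, 10/49, 24/49]
P^3 =
  P: [109/343, 76/343, 158/343]
  Q: [110/343, 11/49, 156/343]
  R: [108/343, 74/343, 23/49]
P^4 =
  P: [762/2401, 528/2401, 1111/2401]
  Q: [109/343, 530/2401, 1108/2401]
  R: [760/2401, 75/343, 1116/2401]
P^5 =
  P: [5330/16807, 3691/16807, 7786/16807]
  Q: [5332/16807, 3694/16807, 7781/16807]
  R: [761/2401, 3686/16807, 7794/16807]

(P^5)[R -> P] = 761/2401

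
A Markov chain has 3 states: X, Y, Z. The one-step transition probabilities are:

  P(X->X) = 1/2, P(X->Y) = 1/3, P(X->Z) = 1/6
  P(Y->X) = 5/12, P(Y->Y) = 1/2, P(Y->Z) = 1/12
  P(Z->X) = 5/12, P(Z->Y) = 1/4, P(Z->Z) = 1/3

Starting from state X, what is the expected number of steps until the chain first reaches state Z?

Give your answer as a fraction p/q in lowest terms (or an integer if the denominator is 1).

Let h_i = expected steps to first reach Z from state i.
Boundary: h_Z = 0.
First-step equations for the other states:
  h_X = 1 + 1/2*h_X + 1/3*h_Y + 1/6*h_Z
  h_Y = 1 + 5/12*h_X + 1/2*h_Y + 1/12*h_Z

Substituting h_Z = 0 and rearranging gives the linear system (I - Q) h = 1:
  [1/2, -1/3] . (h_X, h_Y) = 1
  [-5/12, 1/2] . (h_X, h_Y) = 1

Solving yields:
  h_X = 15/2
  h_Y = 33/4

Starting state is X, so the expected hitting time is h_X = 15/2.

Answer: 15/2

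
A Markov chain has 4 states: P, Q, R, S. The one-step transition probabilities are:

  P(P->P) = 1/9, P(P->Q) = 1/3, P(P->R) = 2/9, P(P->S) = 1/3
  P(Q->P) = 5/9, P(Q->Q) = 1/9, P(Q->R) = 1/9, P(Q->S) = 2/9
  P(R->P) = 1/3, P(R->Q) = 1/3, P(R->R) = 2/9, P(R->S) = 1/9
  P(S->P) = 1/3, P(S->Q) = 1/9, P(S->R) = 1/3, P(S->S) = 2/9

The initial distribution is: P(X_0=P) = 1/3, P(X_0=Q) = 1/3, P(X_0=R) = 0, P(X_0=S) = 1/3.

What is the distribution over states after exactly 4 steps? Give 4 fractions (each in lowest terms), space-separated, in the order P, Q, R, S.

Propagating the distribution step by step (d_{t+1} = d_t * P):
d_0 = (P=1/3, Q=1/3, R=0, S=1/3)
  d_1[P] = 1/3*1/9 + 1/3*5/9 + 0*1/3 + 1/3*1/3 = 1/3
  d_1[Q] = 1/3*1/3 + 1/3*1/9 + 0*1/3 + 1/3*1/9 = 5/27
  d_1[R] = 1/3*2/9 + 1/3*1/9 + 0*2/9 + 1/3*1/3 = 2/9
  d_1[S] = 1/3*1/3 + 1/3*2/9 + 0*1/9 + 1/3*2/9 = 7/27
d_1 = (P=1/3, Q=5/27, R=2/9, S=7/27)
  d_2[P] = 1/3*1/9 + 5/27*5/9 + 2/9*1/3 + 7/27*1/3 = 73/243
  d_2[Q] = 1/3*1/3 + 5/27*1/9 + 2/9*1/3 + 7/27*1/9 = 19/81
  d_2[R] = 1/3*2/9 + 5/27*1/9 + 2/9*2/9 + 7/27*1/3 = 56/243
  d_2[S] = 1/3*1/3 + 5/27*2/9 + 2/9*1/9 + 7/27*2/9 = 19/81
d_2 = (P=73/243, Q=19/81, R=56/243, S=19/81)
  d_3[P] = 73/243*1/9 + 19/81*5/9 + 56/243*1/3 + 19/81*1/3 = 697/2187
  d_3[Q] = 73/243*1/3 + 19/81*1/9 + 56/243*1/3 + 19/81*1/9 = 167/729
  d_3[R] = 73/243*2/9 + 19/81*1/9 + 56/243*2/9 + 19/81*1/3 = 2/9
  d_3[S] = 73/243*1/3 + 19/81*2/9 + 56/243*1/9 + 19/81*2/9 = 503/2187
d_3 = (P=697/2187, Q=167/729, R=2/9, S=503/2187)
  d_4[P] = 697/2187*1/9 + 167/729*5/9 + 2/9*1/3 + 503/2187*1/3 = 6169/19683
  d_4[Q] = 697/2187*1/3 + 167/729*1/9 + 2/9*1/3 + 503/2187*1/9 = 4553/19683
  d_4[R] = 697/2187*2/9 + 167/729*1/9 + 2/9*2/9 + 503/2187*1/3 = 4376/19683
  d_4[S] = 697/2187*1/3 + 167/729*2/9 + 2/9*1/9 + 503/2187*2/9 = 4585/19683
d_4 = (P=6169/19683, Q=4553/19683, R=4376/19683, S=4585/19683)

Answer: 6169/19683 4553/19683 4376/19683 4585/19683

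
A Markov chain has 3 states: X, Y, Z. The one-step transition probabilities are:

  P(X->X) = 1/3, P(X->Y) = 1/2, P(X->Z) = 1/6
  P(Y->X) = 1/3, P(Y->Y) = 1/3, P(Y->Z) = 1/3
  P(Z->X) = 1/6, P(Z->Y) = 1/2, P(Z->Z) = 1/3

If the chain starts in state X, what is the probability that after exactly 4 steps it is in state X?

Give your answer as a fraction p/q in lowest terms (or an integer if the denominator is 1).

Computing P^4 by repeated multiplication:
P^1 =
  X: [1/3, 1/2, 1/6]
  Y: [1/3, 1/3, 1/3]
  Z: [1/6, 1/2, 1/3]
P^2 =
  X: [11/36, 5/12, 5/18]
  Y: [5/18, 4/9, 5/18]
  Z: [5/18, 5/12, 11/36]
P^3 =
  X: [31/108, 31/72, 61/216]
  Y: [31/108, 23/54, 31/108]
  Z: [61/216, 31/72, 31/108]
P^4 =
  X: [371/1296, 185/432, 185/648]
  Y: [185/648, 139/324, 185/648]
  Z: [185/648, 185/432, 371/1296]

(P^4)[X -> X] = 371/1296

Answer: 371/1296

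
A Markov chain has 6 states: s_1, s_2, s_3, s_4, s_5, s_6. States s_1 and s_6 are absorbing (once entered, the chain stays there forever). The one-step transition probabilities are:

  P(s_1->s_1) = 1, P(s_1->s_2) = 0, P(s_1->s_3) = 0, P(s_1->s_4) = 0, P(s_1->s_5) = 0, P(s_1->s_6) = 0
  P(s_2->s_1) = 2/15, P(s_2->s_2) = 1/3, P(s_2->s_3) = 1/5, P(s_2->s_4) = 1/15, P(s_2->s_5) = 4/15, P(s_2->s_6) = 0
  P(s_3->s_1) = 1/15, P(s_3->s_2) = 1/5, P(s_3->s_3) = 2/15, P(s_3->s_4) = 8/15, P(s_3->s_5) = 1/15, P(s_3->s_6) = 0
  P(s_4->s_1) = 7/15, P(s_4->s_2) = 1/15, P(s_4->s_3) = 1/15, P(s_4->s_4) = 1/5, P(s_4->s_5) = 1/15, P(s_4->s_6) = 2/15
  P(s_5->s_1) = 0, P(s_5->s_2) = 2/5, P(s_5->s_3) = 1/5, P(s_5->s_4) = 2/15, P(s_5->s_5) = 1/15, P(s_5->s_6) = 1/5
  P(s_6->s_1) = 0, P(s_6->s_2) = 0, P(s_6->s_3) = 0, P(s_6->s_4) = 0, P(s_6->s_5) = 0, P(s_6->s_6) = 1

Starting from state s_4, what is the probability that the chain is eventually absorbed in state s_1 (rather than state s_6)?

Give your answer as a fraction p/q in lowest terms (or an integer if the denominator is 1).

Answer: 4966/6561

Derivation:
Let a_i = P(absorbed in s_1 | start in state i).
Boundary conditions: a_s_1 = 1, a_s_6 = 0.
For each transient state i, a_i = sum_j P(i->j) * a_j:
  a_s_2 = 2/15*a_s_1 + 1/3*a_s_2 + 1/5*a_s_3 + 1/15*a_s_4 + 4/15*a_s_5 + 0*a_s_6
  a_s_3 = 1/15*a_s_1 + 1/5*a_s_2 + 2/15*a_s_3 + 8/15*a_s_4 + 1/15*a_s_5 + 0*a_s_6
  a_s_4 = 7/15*a_s_1 + 1/15*a_s_2 + 1/15*a_s_3 + 1/5*a_s_4 + 1/15*a_s_5 + 2/15*a_s_6
  a_s_5 = 0*a_s_1 + 2/5*a_s_2 + 1/5*a_s_3 + 2/15*a_s_4 + 1/15*a_s_5 + 1/5*a_s_6

Substituting a_s_1 = 1 and a_s_6 = 0, rearrange to (I - Q) a = r where r[i] = P(i -> s_1):
  [2/3, -1/5, -1/15, -4/15] . (a_s_2, a_s_3, a_s_4, a_s_5) = 2/15
  [-1/5, 13/15, -8/15, -1/15] . (a_s_2, a_s_3, a_s_4, a_s_5) = 1/15
  [-1/15, -1/15, 4/5, -1/15] . (a_s_2, a_s_3, a_s_4, a_s_5) = 7/15
  [-2/5, -1/5, -2/15, 14/15] . (a_s_2, a_s_3, a_s_4, a_s_5) = 0

Solving yields:
  a_s_2 = 4841/6561
  a_s_3 = 1658/2187
  a_s_4 = 4966/6561
  a_s_5 = 3850/6561

Starting state is s_4, so the absorption probability is a_s_4 = 4966/6561.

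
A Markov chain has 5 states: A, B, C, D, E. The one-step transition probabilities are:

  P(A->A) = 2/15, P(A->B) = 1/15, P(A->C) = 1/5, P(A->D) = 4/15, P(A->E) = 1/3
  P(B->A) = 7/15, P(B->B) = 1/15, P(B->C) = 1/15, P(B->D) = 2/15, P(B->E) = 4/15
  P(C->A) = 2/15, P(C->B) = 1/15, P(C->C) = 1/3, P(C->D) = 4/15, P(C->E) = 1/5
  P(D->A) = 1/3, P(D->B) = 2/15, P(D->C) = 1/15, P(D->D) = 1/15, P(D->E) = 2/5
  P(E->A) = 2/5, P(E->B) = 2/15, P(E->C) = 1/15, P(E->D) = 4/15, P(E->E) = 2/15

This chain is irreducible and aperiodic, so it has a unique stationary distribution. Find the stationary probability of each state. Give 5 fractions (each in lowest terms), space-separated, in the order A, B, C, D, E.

The stationary distribution satisfies pi = pi * P, i.e.:
  pi_A = 2/15*pi_A + 7/15*pi_B + 2/15*pi_C + 1/3*pi_D + 2/5*pi_E
  pi_B = 1/15*pi_A + 1/15*pi_B + 1/15*pi_C + 2/15*pi_D + 2/15*pi_E
  pi_C = 1/5*pi_A + 1/15*pi_B + 1/3*pi_C + 1/15*pi_D + 1/15*pi_E
  pi_D = 4/15*pi_A + 2/15*pi_B + 4/15*pi_C + 1/15*pi_D + 4/15*pi_E
  pi_E = 1/3*pi_A + 4/15*pi_B + 1/5*pi_C + 2/5*pi_D + 2/15*pi_E
with normalization: pi_A + pi_B + pi_C + pi_D + pi_E = 1.

Using the first 4 balance equations plus normalization, the linear system A*pi = b is:
  [-13/15, 7/15, 2/15, 1/3, 2/5] . pi = 0
  [1/15, -14/15, 1/15, 2/15, 2/15] . pi = 0
  [1/5, 1/15, -2/3, 1/15, 1/15] . pi = 0
  [4/15, 2/15, 4/15, -14/15, 4/15] . pi = 0
  [1, 1, 1, 1, 1] . pi = 1

Solving yields:
  pi_A = 4393/15689
  pi_B = 3095/31378
  pi_C = 2225/15689
  pi_D = 6629/31378
  pi_E = 4209/15689

Verification (pi * P):
  4393/15689*2/15 + 3095/31378*7/15 + 2225/15689*2/15 + 6629/31378*1/3 + 4209/15689*2/5 = 4393/15689 = pi_A  (ok)
  4393/15689*1/15 + 3095/31378*1/15 + 2225/15689*1/15 + 6629/31378*2/15 + 4209/15689*2/15 = 3095/31378 = pi_B  (ok)
  4393/15689*1/5 + 3095/31378*1/15 + 2225/15689*1/3 + 6629/31378*1/15 + 4209/15689*1/15 = 2225/15689 = pi_C  (ok)
  4393/15689*4/15 + 3095/31378*2/15 + 2225/15689*4/15 + 6629/31378*1/15 + 4209/15689*4/15 = 6629/31378 = pi_D  (ok)
  4393/15689*1/3 + 3095/31378*4/15 + 2225/15689*1/5 + 6629/31378*2/5 + 4209/15689*2/15 = 4209/15689 = pi_E  (ok)

Answer: 4393/15689 3095/31378 2225/15689 6629/31378 4209/15689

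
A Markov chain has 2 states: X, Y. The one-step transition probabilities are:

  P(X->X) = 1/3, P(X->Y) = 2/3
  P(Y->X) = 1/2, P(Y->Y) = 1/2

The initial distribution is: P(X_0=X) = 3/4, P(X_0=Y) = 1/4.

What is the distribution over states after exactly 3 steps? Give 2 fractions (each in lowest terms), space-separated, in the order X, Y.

Answer: 41/96 55/96

Derivation:
Propagating the distribution step by step (d_{t+1} = d_t * P):
d_0 = (X=3/4, Y=1/4)
  d_1[X] = 3/4*1/3 + 1/4*1/2 = 3/8
  d_1[Y] = 3/4*2/3 + 1/4*1/2 = 5/8
d_1 = (X=3/8, Y=5/8)
  d_2[X] = 3/8*1/3 + 5/8*1/2 = 7/16
  d_2[Y] = 3/8*2/3 + 5/8*1/2 = 9/16
d_2 = (X=7/16, Y=9/16)
  d_3[X] = 7/16*1/3 + 9/16*1/2 = 41/96
  d_3[Y] = 7/16*2/3 + 9/16*1/2 = 55/96
d_3 = (X=41/96, Y=55/96)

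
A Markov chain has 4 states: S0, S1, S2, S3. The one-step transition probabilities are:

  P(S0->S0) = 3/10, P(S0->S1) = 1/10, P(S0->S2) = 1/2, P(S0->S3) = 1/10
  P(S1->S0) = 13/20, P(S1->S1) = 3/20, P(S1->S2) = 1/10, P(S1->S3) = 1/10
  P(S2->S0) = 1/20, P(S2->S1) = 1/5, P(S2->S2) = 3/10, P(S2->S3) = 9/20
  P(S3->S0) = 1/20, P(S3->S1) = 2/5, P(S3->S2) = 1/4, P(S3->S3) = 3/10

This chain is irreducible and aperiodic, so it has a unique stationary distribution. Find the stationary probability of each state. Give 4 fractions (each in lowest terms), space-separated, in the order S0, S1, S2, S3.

The stationary distribution satisfies pi = pi * P, i.e.:
  pi_S0 = 3/10*pi_S0 + 13/20*pi_S1 + 1/20*pi_S2 + 1/20*pi_S3
  pi_S1 = 1/10*pi_S0 + 3/20*pi_S1 + 1/5*pi_S2 + 2/5*pi_S3
  pi_S2 = 1/2*pi_S0 + 1/10*pi_S1 + 3/10*pi_S2 + 1/4*pi_S3
  pi_S3 = 1/10*pi_S0 + 1/10*pi_S1 + 9/20*pi_S2 + 3/10*pi_S3
with normalization: pi_S0 + pi_S1 + pi_S2 + pi_S3 = 1.

Using the first 3 balance equations plus normalization, the linear system A*pi = b is:
  [-7/10, 13/20, 1/20, 1/20] . pi = 0
  [1/10, -17/20, 1/5, 2/5] . pi = 0
  [1/2, 1/10, -7/10, 1/4] . pi = 0
  [1, 1, 1, 1] . pi = 1

Solving yields:
  pi_S0 = 2047/8553
  pi_S1 = 1846/8553
  pi_S2 = 2498/8553
  pi_S3 = 2162/8553

Verification (pi * P):
  2047/8553*3/10 + 1846/8553*13/20 + 2498/8553*1/20 + 2162/8553*1/20 = 2047/8553 = pi_S0  (ok)
  2047/8553*1/10 + 1846/8553*3/20 + 2498/8553*1/5 + 2162/8553*2/5 = 1846/8553 = pi_S1  (ok)
  2047/8553*1/2 + 1846/8553*1/10 + 2498/8553*3/10 + 2162/8553*1/4 = 2498/8553 = pi_S2  (ok)
  2047/8553*1/10 + 1846/8553*1/10 + 2498/8553*9/20 + 2162/8553*3/10 = 2162/8553 = pi_S3  (ok)

Answer: 2047/8553 1846/8553 2498/8553 2162/8553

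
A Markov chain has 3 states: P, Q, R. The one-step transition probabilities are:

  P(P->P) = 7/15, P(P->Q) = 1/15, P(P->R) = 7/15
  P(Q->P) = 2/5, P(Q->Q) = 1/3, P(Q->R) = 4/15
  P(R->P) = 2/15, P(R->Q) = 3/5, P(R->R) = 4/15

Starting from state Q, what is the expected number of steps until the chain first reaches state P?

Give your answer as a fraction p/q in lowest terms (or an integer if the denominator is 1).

Answer: 225/74

Derivation:
Let h_i = expected steps to first reach P from state i.
Boundary: h_P = 0.
First-step equations for the other states:
  h_Q = 1 + 2/5*h_P + 1/3*h_Q + 4/15*h_R
  h_R = 1 + 2/15*h_P + 3/5*h_Q + 4/15*h_R

Substituting h_P = 0 and rearranging gives the linear system (I - Q) h = 1:
  [2/3, -4/15] . (h_Q, h_R) = 1
  [-3/5, 11/15] . (h_Q, h_R) = 1

Solving yields:
  h_Q = 225/74
  h_R = 285/74

Starting state is Q, so the expected hitting time is h_Q = 225/74.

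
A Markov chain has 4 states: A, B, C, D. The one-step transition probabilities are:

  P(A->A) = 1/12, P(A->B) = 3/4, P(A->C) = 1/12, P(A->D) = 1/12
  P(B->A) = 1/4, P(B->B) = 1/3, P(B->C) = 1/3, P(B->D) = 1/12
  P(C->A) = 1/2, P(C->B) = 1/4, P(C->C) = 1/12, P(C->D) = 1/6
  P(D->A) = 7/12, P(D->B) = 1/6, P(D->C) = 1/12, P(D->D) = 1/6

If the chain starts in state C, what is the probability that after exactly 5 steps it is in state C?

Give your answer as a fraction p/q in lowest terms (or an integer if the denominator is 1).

Answer: 7763/41472

Derivation:
Computing P^5 by repeated multiplication:
P^1 =
  A: [1/12, 3/4, 1/12, 1/12]
  B: [1/4, 1/3, 1/3, 1/12]
  C: [1/2, 1/4, 1/12, 1/6]
  D: [7/12, 1/6, 1/12, 1/6]
P^2 =
  A: [41/144, 25/72, 13/48, 7/72]
  B: [23/72, 19/48, 1/6, 17/144]
  C: [35/144, 73/144, 7/48, 5/48]
  D: [11/48, 13/24, 1/8, 5/48]
P^3 =
  A: [523/1728, 119/288, 49/288, 197/1728]
  B: [5/18, 187/432, 35/192, 185/1728]
  C: [485/1728, 175/432, 121/576, 5/48]
  D: [5/18, 77/192, 7/32, 59/576]
P^4 =
  A: [121/432, 8839/20736, 215/1152, 2219/20736]
  B: [5909/20736, 8627/20736, 331/1728, 557/5184]
  C: [6023/20736, 4307/10368, 319/1728, 757/6912]
  D: [337/1152, 715/1728, 47/256, 761/6912]
P^5 =
  A: [35539/124416, 25919/62208, 15751/82944, 26825/248832]
  B: [35609/124416, 34687/82944, 15539/82944, 3367/31104]
  C: [35365/124416, 104689/248832, 7763/41472, 8945/82944]
  D: [23543/82944, 34967/82944, 1291/6912, 4471/41472]

(P^5)[C -> C] = 7763/41472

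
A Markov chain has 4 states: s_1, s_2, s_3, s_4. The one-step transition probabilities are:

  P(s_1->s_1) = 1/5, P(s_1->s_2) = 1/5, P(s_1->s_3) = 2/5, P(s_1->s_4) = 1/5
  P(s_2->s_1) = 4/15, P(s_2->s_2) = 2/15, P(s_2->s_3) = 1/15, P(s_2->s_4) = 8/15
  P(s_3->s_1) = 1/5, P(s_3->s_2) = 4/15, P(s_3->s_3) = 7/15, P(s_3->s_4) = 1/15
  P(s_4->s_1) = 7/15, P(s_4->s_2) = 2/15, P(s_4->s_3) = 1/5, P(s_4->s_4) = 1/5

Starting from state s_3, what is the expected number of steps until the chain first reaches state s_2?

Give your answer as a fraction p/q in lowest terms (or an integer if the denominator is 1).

Answer: 55/13

Derivation:
Let h_i = expected steps to first reach s_2 from state i.
Boundary: h_s_2 = 0.
First-step equations for the other states:
  h_s_1 = 1 + 1/5*h_s_1 + 1/5*h_s_2 + 2/5*h_s_3 + 1/5*h_s_4
  h_s_3 = 1 + 1/5*h_s_1 + 4/15*h_s_2 + 7/15*h_s_3 + 1/15*h_s_4
  h_s_4 = 1 + 7/15*h_s_1 + 2/15*h_s_2 + 1/5*h_s_3 + 1/5*h_s_4

Substituting h_s_2 = 0 and rearranging gives the linear system (I - Q) h = 1:
  [4/5, -2/5, -1/5] . (h_s_1, h_s_3, h_s_4) = 1
  [-1/5, 8/15, -1/15] . (h_s_1, h_s_3, h_s_4) = 1
  [-7/15, -1/5, 4/5] . (h_s_1, h_s_3, h_s_4) = 1

Solving yields:
  h_s_1 = 60/13
  h_s_3 = 55/13
  h_s_4 = 5

Starting state is s_3, so the expected hitting time is h_s_3 = 55/13.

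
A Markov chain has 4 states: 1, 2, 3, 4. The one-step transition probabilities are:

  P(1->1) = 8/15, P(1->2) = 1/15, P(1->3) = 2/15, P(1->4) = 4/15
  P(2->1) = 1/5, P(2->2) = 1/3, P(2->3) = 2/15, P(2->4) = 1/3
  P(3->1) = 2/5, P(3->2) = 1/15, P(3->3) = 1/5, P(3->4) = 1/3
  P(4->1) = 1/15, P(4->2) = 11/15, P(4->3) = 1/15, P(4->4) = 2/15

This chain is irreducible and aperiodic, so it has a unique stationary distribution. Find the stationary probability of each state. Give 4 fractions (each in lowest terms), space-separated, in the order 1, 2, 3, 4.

The stationary distribution satisfies pi = pi * P, i.e.:
  pi_1 = 8/15*pi_1 + 1/5*pi_2 + 2/5*pi_3 + 1/15*pi_4
  pi_2 = 1/15*pi_1 + 1/3*pi_2 + 1/15*pi_3 + 11/15*pi_4
  pi_3 = 2/15*pi_1 + 2/15*pi_2 + 1/5*pi_3 + 1/15*pi_4
  pi_4 = 4/15*pi_1 + 1/3*pi_2 + 1/3*pi_3 + 2/15*pi_4
with normalization: pi_1 + pi_2 + pi_3 + pi_4 = 1.

Using the first 3 balance equations plus normalization, the linear system A*pi = b is:
  [-7/15, 1/5, 2/5, 1/15] . pi = 0
  [1/15, -2/3, 1/15, 11/15] . pi = 0
  [2/15, 2/15, -4/5, 1/15] . pi = 0
  [1, 1, 1, 1] . pi = 1

Solving yields:
  pi_1 = 709/2489
  pi_2 = 819/2489
  pi_3 = 309/2489
  pi_4 = 652/2489

Verification (pi * P):
  709/2489*8/15 + 819/2489*1/5 + 309/2489*2/5 + 652/2489*1/15 = 709/2489 = pi_1  (ok)
  709/2489*1/15 + 819/2489*1/3 + 309/2489*1/15 + 652/2489*11/15 = 819/2489 = pi_2  (ok)
  709/2489*2/15 + 819/2489*2/15 + 309/2489*1/5 + 652/2489*1/15 = 309/2489 = pi_3  (ok)
  709/2489*4/15 + 819/2489*1/3 + 309/2489*1/3 + 652/2489*2/15 = 652/2489 = pi_4  (ok)

Answer: 709/2489 819/2489 309/2489 652/2489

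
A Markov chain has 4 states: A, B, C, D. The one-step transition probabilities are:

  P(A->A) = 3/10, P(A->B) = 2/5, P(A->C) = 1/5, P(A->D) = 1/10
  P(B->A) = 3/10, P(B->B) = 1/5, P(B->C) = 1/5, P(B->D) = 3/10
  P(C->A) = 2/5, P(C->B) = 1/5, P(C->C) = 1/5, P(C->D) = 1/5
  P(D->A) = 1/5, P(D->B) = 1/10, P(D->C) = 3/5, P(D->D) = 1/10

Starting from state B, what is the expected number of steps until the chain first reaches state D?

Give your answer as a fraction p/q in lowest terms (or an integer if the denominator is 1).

Answer: 125/27

Derivation:
Let h_i = expected steps to first reach D from state i.
Boundary: h_D = 0.
First-step equations for the other states:
  h_A = 1 + 3/10*h_A + 2/5*h_B + 1/5*h_C + 1/10*h_D
  h_B = 1 + 3/10*h_A + 1/5*h_B + 1/5*h_C + 3/10*h_D
  h_C = 1 + 2/5*h_A + 1/5*h_B + 1/5*h_C + 1/5*h_D

Substituting h_D = 0 and rearranging gives the linear system (I - Q) h = 1:
  [7/10, -2/5, -1/5] . (h_A, h_B, h_C) = 1
  [-3/10, 4/5, -1/5] . (h_A, h_B, h_C) = 1
  [-2/5, -1/5, 4/5] . (h_A, h_B, h_C) = 1

Solving yields:
  h_A = 50/9
  h_B = 125/27
  h_C = 140/27

Starting state is B, so the expected hitting time is h_B = 125/27.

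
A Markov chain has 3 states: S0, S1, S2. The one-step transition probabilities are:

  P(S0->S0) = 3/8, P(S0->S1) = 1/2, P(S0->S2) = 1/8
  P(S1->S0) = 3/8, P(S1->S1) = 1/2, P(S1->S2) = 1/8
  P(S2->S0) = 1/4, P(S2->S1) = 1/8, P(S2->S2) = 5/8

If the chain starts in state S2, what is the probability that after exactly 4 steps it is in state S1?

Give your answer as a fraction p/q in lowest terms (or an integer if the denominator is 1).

Answer: 95/256

Derivation:
Computing P^4 by repeated multiplication:
P^1 =
  S0: [3/8, 1/2, 1/8]
  S1: [3/8, 1/2, 1/8]
  S2: [1/4, 1/8, 5/8]
P^2 =
  S0: [23/64, 29/64, 3/16]
  S1: [23/64, 29/64, 3/16]
  S2: [19/64, 17/64, 7/16]
P^3 =
  S0: [45/128, 55/128, 7/32]
  S1: [45/128, 55/128, 7/32]
  S2: [41/128, 43/128, 11/32]
P^4 =
  S0: [89/256, 107/256, 15/64]
  S1: [89/256, 107/256, 15/64]
  S2: [85/256, 95/256, 19/64]

(P^4)[S2 -> S1] = 95/256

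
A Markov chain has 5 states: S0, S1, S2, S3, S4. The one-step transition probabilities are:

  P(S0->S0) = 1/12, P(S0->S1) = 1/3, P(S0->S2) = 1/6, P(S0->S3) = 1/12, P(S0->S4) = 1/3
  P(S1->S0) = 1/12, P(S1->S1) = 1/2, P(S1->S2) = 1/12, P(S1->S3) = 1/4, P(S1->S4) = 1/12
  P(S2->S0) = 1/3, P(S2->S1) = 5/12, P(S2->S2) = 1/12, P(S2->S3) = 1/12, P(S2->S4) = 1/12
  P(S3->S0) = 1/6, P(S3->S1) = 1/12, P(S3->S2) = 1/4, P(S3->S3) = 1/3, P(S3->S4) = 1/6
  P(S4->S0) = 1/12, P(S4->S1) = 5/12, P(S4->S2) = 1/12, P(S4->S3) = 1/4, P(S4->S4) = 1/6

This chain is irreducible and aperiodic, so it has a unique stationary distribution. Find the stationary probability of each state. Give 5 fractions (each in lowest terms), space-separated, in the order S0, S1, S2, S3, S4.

The stationary distribution satisfies pi = pi * P, i.e.:
  pi_S0 = 1/12*pi_S0 + 1/12*pi_S1 + 1/3*pi_S2 + 1/6*pi_S3 + 1/12*pi_S4
  pi_S1 = 1/3*pi_S0 + 1/2*pi_S1 + 5/12*pi_S2 + 1/12*pi_S3 + 5/12*pi_S4
  pi_S2 = 1/6*pi_S0 + 1/12*pi_S1 + 1/12*pi_S2 + 1/4*pi_S3 + 1/12*pi_S4
  pi_S3 = 1/12*pi_S0 + 1/4*pi_S1 + 1/12*pi_S2 + 1/3*pi_S3 + 1/4*pi_S4
  pi_S4 = 1/3*pi_S0 + 1/12*pi_S1 + 1/12*pi_S2 + 1/6*pi_S3 + 1/6*pi_S4
with normalization: pi_S0 + pi_S1 + pi_S2 + pi_S3 + pi_S4 = 1.

Using the first 4 balance equations plus normalization, the linear system A*pi = b is:
  [-11/12, 1/12, 1/3, 1/6, 1/12] . pi = 0
  [1/3, -1/2, 5/12, 1/12, 5/12] . pi = 0
  [1/6, 1/12, -11/12, 1/4, 1/12] . pi = 0
  [1/12, 1/4, 1/12, -2/3, 1/4] . pi = 0
  [1, 1, 1, 1, 1] . pi = 1

Solving yields:
  pi_S0 = 221/1637
  pi_S1 = 6496/18007
  pi_S2 = 216/1637
  pi_S3 = 367/1637
  pi_S4 = 2667/18007

Verification (pi * P):
  221/1637*1/12 + 6496/18007*1/12 + 216/1637*1/3 + 367/1637*1/6 + 2667/18007*1/12 = 221/1637 = pi_S0  (ok)
  221/1637*1/3 + 6496/18007*1/2 + 216/1637*5/12 + 367/1637*1/12 + 2667/18007*5/12 = 6496/18007 = pi_S1  (ok)
  221/1637*1/6 + 6496/18007*1/12 + 216/1637*1/12 + 367/1637*1/4 + 2667/18007*1/12 = 216/1637 = pi_S2  (ok)
  221/1637*1/12 + 6496/18007*1/4 + 216/1637*1/12 + 367/1637*1/3 + 2667/18007*1/4 = 367/1637 = pi_S3  (ok)
  221/1637*1/3 + 6496/18007*1/12 + 216/1637*1/12 + 367/1637*1/6 + 2667/18007*1/6 = 2667/18007 = pi_S4  (ok)

Answer: 221/1637 6496/18007 216/1637 367/1637 2667/18007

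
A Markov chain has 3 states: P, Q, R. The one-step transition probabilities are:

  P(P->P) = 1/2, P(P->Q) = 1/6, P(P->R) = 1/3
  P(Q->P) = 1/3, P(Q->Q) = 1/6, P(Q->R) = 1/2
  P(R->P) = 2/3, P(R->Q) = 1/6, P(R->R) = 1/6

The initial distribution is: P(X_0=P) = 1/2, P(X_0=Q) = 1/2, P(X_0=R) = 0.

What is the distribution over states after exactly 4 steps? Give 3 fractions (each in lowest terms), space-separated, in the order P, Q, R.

Propagating the distribution step by step (d_{t+1} = d_t * P):
d_0 = (P=1/2, Q=1/2, R=0)
  d_1[P] = 1/2*1/2 + 1/2*1/3 + 0*2/3 = 5/12
  d_1[Q] = 1/2*1/6 + 1/2*1/6 + 0*1/6 = 1/6
  d_1[R] = 1/2*1/3 + 1/2*1/2 + 0*1/6 = 5/12
d_1 = (P=5/12, Q=1/6, R=5/12)
  d_2[P] = 5/12*1/2 + 1/6*1/3 + 5/12*2/3 = 13/24
  d_2[Q] = 5/12*1/6 + 1/6*1/6 + 5/12*1/6 = 1/6
  d_2[R] = 5/12*1/3 + 1/6*1/2 + 5/12*1/6 = 7/24
d_2 = (P=13/24, Q=1/6, R=7/24)
  d_3[P] = 13/24*1/2 + 1/6*1/3 + 7/24*2/3 = 25/48
  d_3[Q] = 13/24*1/6 + 1/6*1/6 + 7/24*1/6 = 1/6
  d_3[R] = 13/24*1/3 + 1/6*1/2 + 7/24*1/6 = 5/16
d_3 = (P=25/48, Q=1/6, R=5/16)
  d_4[P] = 25/48*1/2 + 1/6*1/3 + 5/16*2/3 = 151/288
  d_4[Q] = 25/48*1/6 + 1/6*1/6 + 5/16*1/6 = 1/6
  d_4[R] = 25/48*1/3 + 1/6*1/2 + 5/16*1/6 = 89/288
d_4 = (P=151/288, Q=1/6, R=89/288)

Answer: 151/288 1/6 89/288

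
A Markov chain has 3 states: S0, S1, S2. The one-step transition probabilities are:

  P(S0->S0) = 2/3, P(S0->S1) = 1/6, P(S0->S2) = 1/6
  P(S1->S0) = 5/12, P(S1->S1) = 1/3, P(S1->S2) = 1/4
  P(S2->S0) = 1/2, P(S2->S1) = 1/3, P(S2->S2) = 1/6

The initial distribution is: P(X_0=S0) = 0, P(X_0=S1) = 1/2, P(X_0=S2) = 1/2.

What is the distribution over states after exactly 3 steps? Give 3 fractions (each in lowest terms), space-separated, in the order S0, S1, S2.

Propagating the distribution step by step (d_{t+1} = d_t * P):
d_0 = (S0=0, S1=1/2, S2=1/2)
  d_1[S0] = 0*2/3 + 1/2*5/12 + 1/2*1/2 = 11/24
  d_1[S1] = 0*1/6 + 1/2*1/3 + 1/2*1/3 = 1/3
  d_1[S2] = 0*1/6 + 1/2*1/4 + 1/2*1/6 = 5/24
d_1 = (S0=11/24, S1=1/3, S2=5/24)
  d_2[S0] = 11/24*2/3 + 1/3*5/12 + 5/24*1/2 = 79/144
  d_2[S1] = 11/24*1/6 + 1/3*1/3 + 5/24*1/3 = 37/144
  d_2[S2] = 11/24*1/6 + 1/3*1/4 + 5/24*1/6 = 7/36
d_2 = (S0=79/144, S1=37/144, S2=7/36)
  d_3[S0] = 79/144*2/3 + 37/144*5/12 + 7/36*1/2 = 985/1728
  d_3[S1] = 79/144*1/6 + 37/144*1/3 + 7/36*1/3 = 209/864
  d_3[S2] = 79/144*1/6 + 37/144*1/4 + 7/36*1/6 = 325/1728
d_3 = (S0=985/1728, S1=209/864, S2=325/1728)

Answer: 985/1728 209/864 325/1728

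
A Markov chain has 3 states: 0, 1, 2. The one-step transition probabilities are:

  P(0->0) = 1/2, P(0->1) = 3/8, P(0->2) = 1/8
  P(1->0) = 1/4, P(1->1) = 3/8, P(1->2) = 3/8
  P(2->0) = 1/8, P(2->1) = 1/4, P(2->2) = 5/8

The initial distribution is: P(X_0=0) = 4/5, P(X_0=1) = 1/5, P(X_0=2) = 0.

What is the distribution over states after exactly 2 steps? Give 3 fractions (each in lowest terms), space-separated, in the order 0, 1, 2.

Propagating the distribution step by step (d_{t+1} = d_t * P):
d_0 = (0=4/5, 1=1/5, 2=0)
  d_1[0] = 4/5*1/2 + 1/5*1/4 + 0*1/8 = 9/20
  d_1[1] = 4/5*3/8 + 1/5*3/8 + 0*1/4 = 3/8
  d_1[2] = 4/5*1/8 + 1/5*3/8 + 0*5/8 = 7/40
d_1 = (0=9/20, 1=3/8, 2=7/40)
  d_2[0] = 9/20*1/2 + 3/8*1/4 + 7/40*1/8 = 109/320
  d_2[1] = 9/20*3/8 + 3/8*3/8 + 7/40*1/4 = 113/320
  d_2[2] = 9/20*1/8 + 3/8*3/8 + 7/40*5/8 = 49/160
d_2 = (0=109/320, 1=113/320, 2=49/160)

Answer: 109/320 113/320 49/160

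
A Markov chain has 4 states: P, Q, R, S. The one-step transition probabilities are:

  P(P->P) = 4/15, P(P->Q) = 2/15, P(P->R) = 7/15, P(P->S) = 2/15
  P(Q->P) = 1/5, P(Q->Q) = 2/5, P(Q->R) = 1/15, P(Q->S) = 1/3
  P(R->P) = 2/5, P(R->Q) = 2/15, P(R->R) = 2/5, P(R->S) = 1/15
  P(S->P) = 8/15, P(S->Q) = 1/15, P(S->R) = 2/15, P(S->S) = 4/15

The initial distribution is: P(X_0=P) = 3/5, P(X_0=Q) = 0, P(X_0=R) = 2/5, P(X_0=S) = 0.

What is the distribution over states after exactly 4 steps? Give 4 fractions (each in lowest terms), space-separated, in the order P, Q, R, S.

Answer: 28919/84375 8456/50625 82009/253125 42079/253125

Derivation:
Propagating the distribution step by step (d_{t+1} = d_t * P):
d_0 = (P=3/5, Q=0, R=2/5, S=0)
  d_1[P] = 3/5*4/15 + 0*1/5 + 2/5*2/5 + 0*8/15 = 8/25
  d_1[Q] = 3/5*2/15 + 0*2/5 + 2/5*2/15 + 0*1/15 = 2/15
  d_1[R] = 3/5*7/15 + 0*1/15 + 2/5*2/5 + 0*2/15 = 11/25
  d_1[S] = 3/5*2/15 + 0*1/3 + 2/5*1/15 + 0*4/15 = 8/75
d_1 = (P=8/25, Q=2/15, R=11/25, S=8/75)
  d_2[P] = 8/25*4/15 + 2/15*1/5 + 11/25*2/5 + 8/75*8/15 = 388/1125
  d_2[Q] = 8/25*2/15 + 2/15*2/5 + 11/25*2/15 + 8/75*1/15 = 182/1125
  d_2[R] = 8/25*7/15 + 2/15*1/15 + 11/25*2/5 + 8/75*2/15 = 392/1125
  d_2[S] = 8/25*2/15 + 2/15*1/3 + 11/25*1/15 + 8/75*4/15 = 163/1125
d_2 = (P=388/1125, Q=182/1125, R=392/1125, S=163/1125)
  d_3[P] = 388/1125*4/15 + 182/1125*1/5 + 392/1125*2/5 + 163/1125*8/15 = 1918/5625
  d_3[Q] = 388/1125*2/15 + 182/1125*2/5 + 392/1125*2/15 + 163/1125*1/15 = 563/3375
  d_3[R] = 388/1125*7/15 + 182/1125*1/15 + 392/1125*2/5 + 163/1125*2/15 = 5576/16875
  d_3[S] = 388/1125*2/15 + 182/1125*1/3 + 392/1125*1/15 + 163/1125*4/15 = 182/1125
d_3 = (P=1918/5625, Q=563/3375, R=5576/16875, S=182/1125)
  d_4[P] = 1918/5625*4/15 + 563/3375*1/5 + 5576/16875*2/5 + 182/1125*8/15 = 28919/84375
  d_4[Q] = 1918/5625*2/15 + 563/3375*2/5 + 5576/16875*2/15 + 182/1125*1/15 = 8456/50625
  d_4[R] = 1918/5625*7/15 + 563/3375*1/15 + 5576/16875*2/5 + 182/1125*2/15 = 82009/253125
  d_4[S] = 1918/5625*2/15 + 563/3375*1/3 + 5576/16875*1/15 + 182/1125*4/15 = 42079/253125
d_4 = (P=28919/84375, Q=8456/50625, R=82009/253125, S=42079/253125)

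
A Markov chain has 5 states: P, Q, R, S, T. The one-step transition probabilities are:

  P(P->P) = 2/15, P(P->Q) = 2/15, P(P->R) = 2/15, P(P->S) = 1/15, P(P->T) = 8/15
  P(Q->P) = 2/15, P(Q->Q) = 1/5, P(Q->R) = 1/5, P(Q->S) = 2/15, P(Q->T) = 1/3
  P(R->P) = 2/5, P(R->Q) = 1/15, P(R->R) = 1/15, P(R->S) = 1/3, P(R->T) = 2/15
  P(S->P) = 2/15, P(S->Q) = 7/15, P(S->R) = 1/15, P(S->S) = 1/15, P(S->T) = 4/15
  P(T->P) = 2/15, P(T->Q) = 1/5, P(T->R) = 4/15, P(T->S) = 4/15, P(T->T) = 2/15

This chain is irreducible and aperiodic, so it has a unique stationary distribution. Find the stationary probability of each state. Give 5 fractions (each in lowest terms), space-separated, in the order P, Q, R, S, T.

Answer: 13578/77023 16501/77023 12406/77023 13709/77023 20829/77023

Derivation:
The stationary distribution satisfies pi = pi * P, i.e.:
  pi_P = 2/15*pi_P + 2/15*pi_Q + 2/5*pi_R + 2/15*pi_S + 2/15*pi_T
  pi_Q = 2/15*pi_P + 1/5*pi_Q + 1/15*pi_R + 7/15*pi_S + 1/5*pi_T
  pi_R = 2/15*pi_P + 1/5*pi_Q + 1/15*pi_R + 1/15*pi_S + 4/15*pi_T
  pi_S = 1/15*pi_P + 2/15*pi_Q + 1/3*pi_R + 1/15*pi_S + 4/15*pi_T
  pi_T = 8/15*pi_P + 1/3*pi_Q + 2/15*pi_R + 4/15*pi_S + 2/15*pi_T
with normalization: pi_P + pi_Q + pi_R + pi_S + pi_T = 1.

Using the first 4 balance equations plus normalization, the linear system A*pi = b is:
  [-13/15, 2/15, 2/5, 2/15, 2/15] . pi = 0
  [2/15, -4/5, 1/15, 7/15, 1/5] . pi = 0
  [2/15, 1/5, -14/15, 1/15, 4/15] . pi = 0
  [1/15, 2/15, 1/3, -14/15, 4/15] . pi = 0
  [1, 1, 1, 1, 1] . pi = 1

Solving yields:
  pi_P = 13578/77023
  pi_Q = 16501/77023
  pi_R = 12406/77023
  pi_S = 13709/77023
  pi_T = 20829/77023

Verification (pi * P):
  13578/77023*2/15 + 16501/77023*2/15 + 12406/77023*2/5 + 13709/77023*2/15 + 20829/77023*2/15 = 13578/77023 = pi_P  (ok)
  13578/77023*2/15 + 16501/77023*1/5 + 12406/77023*1/15 + 13709/77023*7/15 + 20829/77023*1/5 = 16501/77023 = pi_Q  (ok)
  13578/77023*2/15 + 16501/77023*1/5 + 12406/77023*1/15 + 13709/77023*1/15 + 20829/77023*4/15 = 12406/77023 = pi_R  (ok)
  13578/77023*1/15 + 16501/77023*2/15 + 12406/77023*1/3 + 13709/77023*1/15 + 20829/77023*4/15 = 13709/77023 = pi_S  (ok)
  13578/77023*8/15 + 16501/77023*1/3 + 12406/77023*2/15 + 13709/77023*4/15 + 20829/77023*2/15 = 20829/77023 = pi_T  (ok)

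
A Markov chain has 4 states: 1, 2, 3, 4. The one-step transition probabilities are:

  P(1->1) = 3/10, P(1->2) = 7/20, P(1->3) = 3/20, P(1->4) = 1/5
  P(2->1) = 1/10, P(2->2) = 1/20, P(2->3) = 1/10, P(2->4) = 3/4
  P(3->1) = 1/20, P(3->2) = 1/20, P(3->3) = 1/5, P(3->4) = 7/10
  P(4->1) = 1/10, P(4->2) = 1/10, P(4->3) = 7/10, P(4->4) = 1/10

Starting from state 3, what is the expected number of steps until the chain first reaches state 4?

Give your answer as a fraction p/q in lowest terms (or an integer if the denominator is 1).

Let h_i = expected steps to first reach 4 from state i.
Boundary: h_4 = 0.
First-step equations for the other states:
  h_1 = 1 + 3/10*h_1 + 7/20*h_2 + 3/20*h_3 + 1/5*h_4
  h_2 = 1 + 1/10*h_1 + 1/20*h_2 + 1/10*h_3 + 3/4*h_4
  h_3 = 1 + 1/20*h_1 + 1/20*h_2 + 1/5*h_3 + 7/10*h_4

Substituting h_4 = 0 and rearranging gives the linear system (I - Q) h = 1:
  [7/10, -7/20, -3/20] . (h_1, h_2, h_3) = 1
  [-1/10, 19/20, -1/10] . (h_1, h_2, h_3) = 1
  [-1/20, -1/20, 4/5] . (h_1, h_2, h_3) = 1

Solving yields:
  h_1 = 9760/3927
  h_2 = 340/231
  h_3 = 280/187

Starting state is 3, so the expected hitting time is h_3 = 280/187.

Answer: 280/187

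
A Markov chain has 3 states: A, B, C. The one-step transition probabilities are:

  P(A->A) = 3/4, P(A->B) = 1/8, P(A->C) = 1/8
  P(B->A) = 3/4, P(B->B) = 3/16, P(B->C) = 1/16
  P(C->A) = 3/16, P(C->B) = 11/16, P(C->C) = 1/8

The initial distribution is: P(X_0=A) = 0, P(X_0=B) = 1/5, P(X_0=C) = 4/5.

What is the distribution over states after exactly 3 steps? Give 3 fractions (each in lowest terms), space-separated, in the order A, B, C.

Answer: 14343/20480 773/4096 71/640

Derivation:
Propagating the distribution step by step (d_{t+1} = d_t * P):
d_0 = (A=0, B=1/5, C=4/5)
  d_1[A] = 0*3/4 + 1/5*3/4 + 4/5*3/16 = 3/10
  d_1[B] = 0*1/8 + 1/5*3/16 + 4/5*11/16 = 47/80
  d_1[C] = 0*1/8 + 1/5*1/16 + 4/5*1/8 = 9/80
d_1 = (A=3/10, B=47/80, C=9/80)
  d_2[A] = 3/10*3/4 + 47/80*3/4 + 9/80*3/16 = 879/1280
  d_2[B] = 3/10*1/8 + 47/80*3/16 + 9/80*11/16 = 9/40
  d_2[C] = 3/10*1/8 + 47/80*1/16 + 9/80*1/8 = 113/1280
d_2 = (A=879/1280, B=9/40, C=113/1280)
  d_3[A] = 879/1280*3/4 + 9/40*3/4 + 113/1280*3/16 = 14343/20480
  d_3[B] = 879/1280*1/8 + 9/40*3/16 + 113/1280*11/16 = 773/4096
  d_3[C] = 879/1280*1/8 + 9/40*1/16 + 113/1280*1/8 = 71/640
d_3 = (A=14343/20480, B=773/4096, C=71/640)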